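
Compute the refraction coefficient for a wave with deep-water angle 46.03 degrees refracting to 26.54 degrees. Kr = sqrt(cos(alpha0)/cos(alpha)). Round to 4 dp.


Kr = sqrt(cos(alpha0) / cos(alpha))
cos(46.03) = 0.694282
cos(26.54) = 0.894623
Kr = sqrt(0.694282 / 0.894623)
Kr = sqrt(0.776061)
Kr = 0.8809

0.8809


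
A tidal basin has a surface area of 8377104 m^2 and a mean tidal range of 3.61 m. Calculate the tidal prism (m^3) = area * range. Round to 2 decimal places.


Tidal prism = Area * Tidal range
P = 8377104 * 3.61
P = 30241345.44 m^3

30241345.44


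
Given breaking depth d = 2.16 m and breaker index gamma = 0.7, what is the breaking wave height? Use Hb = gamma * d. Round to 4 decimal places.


Hb = gamma * d
Hb = 0.7 * 2.16
Hb = 1.5120 m

1.5120


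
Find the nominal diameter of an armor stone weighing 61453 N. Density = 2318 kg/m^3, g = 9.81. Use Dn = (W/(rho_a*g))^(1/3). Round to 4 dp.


V = W / (rho_a * g)
V = 61453 / (2318 * 9.81)
V = 61453 / 22739.58
V = 2.702469 m^3
Dn = V^(1/3) = 2.702469^(1/3)
Dn = 1.3929 m

1.3929


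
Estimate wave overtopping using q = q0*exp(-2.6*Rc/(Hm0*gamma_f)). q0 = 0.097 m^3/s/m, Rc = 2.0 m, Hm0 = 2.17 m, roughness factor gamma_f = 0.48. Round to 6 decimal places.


q = q0 * exp(-2.6 * Rc / (Hm0 * gamma_f))
Exponent = -2.6 * 2.0 / (2.17 * 0.48)
= -2.6 * 2.0 / 1.0416
= -4.992320
exp(-4.992320) = 0.006790
q = 0.097 * 0.006790
q = 0.000659 m^3/s/m

0.000659


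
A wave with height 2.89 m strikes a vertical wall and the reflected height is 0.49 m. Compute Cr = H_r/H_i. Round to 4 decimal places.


Cr = H_r / H_i
Cr = 0.49 / 2.89
Cr = 0.1696

0.1696


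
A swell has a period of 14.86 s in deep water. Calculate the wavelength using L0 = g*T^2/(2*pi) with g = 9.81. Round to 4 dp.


L0 = g * T^2 / (2 * pi)
L0 = 9.81 * 14.86^2 / (2 * pi)
L0 = 9.81 * 220.8196 / 6.28319
L0 = 2166.2403 / 6.28319
L0 = 344.7678 m

344.7678


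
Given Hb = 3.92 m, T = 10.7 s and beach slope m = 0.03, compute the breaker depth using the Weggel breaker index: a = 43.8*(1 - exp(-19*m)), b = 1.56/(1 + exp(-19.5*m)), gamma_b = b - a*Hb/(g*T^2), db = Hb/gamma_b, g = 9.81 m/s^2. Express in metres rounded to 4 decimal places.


a = 43.8 * (1 - exp(-19 * m))
exp(-19 * 0.03) = exp(-0.5700) = 0.565525
a = 43.8 * (1 - 0.565525) = 19.029986
b = 1.56 / (1 + exp(-19.5 * m))
exp(-19.5 * 0.03) = exp(-0.5850) = 0.557106
b = 1.56 / (1 + 0.557106) = 1.001859
Hb / (g * T^2) = 3.92 / (9.81 * 10.7^2) = 3.92 / 1123.1469 = 0.00349019
gamma_b = b - a * Hb/(g*T^2) = 1.001859 - 19.029986 * 0.00349019 = 0.935440
db = Hb / gamma_b = 3.92 / 0.935440
db = 4.1905 m

4.1905


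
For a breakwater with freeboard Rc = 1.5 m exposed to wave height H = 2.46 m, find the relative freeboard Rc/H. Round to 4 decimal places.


Relative freeboard = Rc / H
= 1.5 / 2.46
= 0.6098

0.6098


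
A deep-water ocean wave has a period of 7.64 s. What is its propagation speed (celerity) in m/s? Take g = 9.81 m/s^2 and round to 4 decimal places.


We use the deep-water celerity formula:
C = g * T / (2 * pi)
C = 9.81 * 7.64 / (2 * 3.14159...)
C = 74.948400 / 6.283185
C = 11.9284 m/s

11.9284


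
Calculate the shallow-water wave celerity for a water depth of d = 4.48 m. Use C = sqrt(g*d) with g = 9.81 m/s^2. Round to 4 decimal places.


Using the shallow-water approximation:
C = sqrt(g * d) = sqrt(9.81 * 4.48)
C = sqrt(43.9488)
C = 6.6294 m/s

6.6294


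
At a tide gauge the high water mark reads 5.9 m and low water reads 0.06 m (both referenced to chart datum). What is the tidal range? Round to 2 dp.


Tidal range = High water - Low water
Tidal range = 5.9 - (0.06)
Tidal range = 5.84 m

5.84


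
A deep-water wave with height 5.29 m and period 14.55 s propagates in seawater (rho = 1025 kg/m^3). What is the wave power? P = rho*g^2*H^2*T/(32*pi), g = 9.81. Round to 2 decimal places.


P = rho * g^2 * H^2 * T / (32 * pi)
P = 1025 * 9.81^2 * 5.29^2 * 14.55 / (32 * pi)
P = 1025 * 96.2361 * 27.9841 * 14.55 / 100.53096
P = 399518.01 W/m

399518.01


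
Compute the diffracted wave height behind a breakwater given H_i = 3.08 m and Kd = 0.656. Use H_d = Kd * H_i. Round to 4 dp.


H_d = Kd * H_i
H_d = 0.656 * 3.08
H_d = 2.0205 m

2.0205


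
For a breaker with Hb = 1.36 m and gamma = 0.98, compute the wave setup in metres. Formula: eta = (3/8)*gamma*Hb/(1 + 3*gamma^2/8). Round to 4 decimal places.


eta = (3/8) * gamma * Hb / (1 + 3*gamma^2/8)
Numerator = (3/8) * 0.98 * 1.36 = 0.499800
Denominator = 1 + 3*0.98^2/8 = 1 + 0.360150 = 1.360150
eta = 0.499800 / 1.360150
eta = 0.3675 m

0.3675


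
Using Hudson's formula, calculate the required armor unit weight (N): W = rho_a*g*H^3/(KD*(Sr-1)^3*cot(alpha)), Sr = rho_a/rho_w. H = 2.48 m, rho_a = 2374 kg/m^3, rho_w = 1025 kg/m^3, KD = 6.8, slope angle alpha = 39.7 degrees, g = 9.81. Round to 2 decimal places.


Sr = rho_a / rho_w = 2374 / 1025 = 2.316098
(Sr - 1) = 1.316098
(Sr - 1)^3 = 2.279629
cot(39.7) = 1 / tan(39.7) = 1 / 0.830216 = 1.204506
Numerator = 2374 * 9.81 * 2.48^3 = 355226.0155
Denominator = 6.8 * 2.279629 * 1.204506 = 18.671623
W = 355226.0155 / 18.671623
W = 19024.91 N

19024.91


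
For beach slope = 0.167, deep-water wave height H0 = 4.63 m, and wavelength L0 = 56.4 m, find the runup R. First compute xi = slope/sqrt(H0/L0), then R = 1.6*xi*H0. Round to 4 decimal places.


xi = slope / sqrt(H0/L0)
H0/L0 = 4.63/56.4 = 0.082092
sqrt(0.082092) = 0.286517
xi = 0.167 / 0.286517 = 0.582862
R = 1.6 * xi * H0 = 1.6 * 0.582862 * 4.63
R = 4.3178 m

4.3178


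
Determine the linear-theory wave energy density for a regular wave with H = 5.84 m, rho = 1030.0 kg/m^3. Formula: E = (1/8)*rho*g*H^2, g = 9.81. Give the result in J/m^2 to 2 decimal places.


E = (1/8) * rho * g * H^2
E = (1/8) * 1030.0 * 9.81 * 5.84^2
E = 0.125 * 1030.0 * 9.81 * 34.1056
E = 43076.65 J/m^2

43076.65


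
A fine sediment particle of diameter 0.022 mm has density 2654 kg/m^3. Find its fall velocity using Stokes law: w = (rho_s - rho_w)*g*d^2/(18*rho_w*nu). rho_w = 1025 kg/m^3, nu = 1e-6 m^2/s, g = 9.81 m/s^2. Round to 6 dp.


w = (rho_s - rho_w) * g * d^2 / (18 * rho_w * nu)
d = 0.022 mm = 0.000022 m
rho_s - rho_w = 2654 - 1025 = 1629
Numerator = 1629 * 9.81 * (0.000022)^2 = 0.000007734557
Denominator = 18 * 1025 * 1e-6 = 0.018450
w = 0.000419 m/s

0.000419


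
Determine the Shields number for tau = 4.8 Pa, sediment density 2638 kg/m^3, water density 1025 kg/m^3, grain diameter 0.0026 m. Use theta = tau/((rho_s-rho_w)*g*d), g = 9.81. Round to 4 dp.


theta = tau / ((rho_s - rho_w) * g * d)
rho_s - rho_w = 2638 - 1025 = 1613
Denominator = 1613 * 9.81 * 0.0026 = 41.141178
theta = 4.8 / 41.141178
theta = 0.1167

0.1167


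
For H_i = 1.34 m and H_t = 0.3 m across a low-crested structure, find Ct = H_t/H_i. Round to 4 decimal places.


Ct = H_t / H_i
Ct = 0.3 / 1.34
Ct = 0.2239

0.2239


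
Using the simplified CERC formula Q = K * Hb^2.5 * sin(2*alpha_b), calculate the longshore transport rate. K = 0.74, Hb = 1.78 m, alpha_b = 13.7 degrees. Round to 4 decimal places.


Q = K * Hb^2.5 * sin(2 * alpha_b)
Hb^2.5 = 1.78^2.5 = 4.227173
sin(2 * 13.7) = sin(27.4) = 0.460200
Q = 0.74 * 4.227173 * 0.460200
Q = 1.4396 m^3/s

1.4396


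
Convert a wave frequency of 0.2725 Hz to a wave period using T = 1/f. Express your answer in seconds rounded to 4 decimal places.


T = 1 / f
T = 1 / 0.2725
T = 3.6697 s

3.6697


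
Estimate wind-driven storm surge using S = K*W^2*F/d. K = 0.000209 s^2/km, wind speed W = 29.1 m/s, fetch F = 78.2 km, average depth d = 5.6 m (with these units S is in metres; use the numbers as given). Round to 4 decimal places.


S = K * W^2 * F / d
W^2 = 29.1^2 = 846.81
S = 0.000209 * 846.81 * 78.2 / 5.6
Numerator = 0.000209 * 846.81 * 78.2 = 13.840093
S = 13.840093 / 5.6 = 2.4714 m

2.4714


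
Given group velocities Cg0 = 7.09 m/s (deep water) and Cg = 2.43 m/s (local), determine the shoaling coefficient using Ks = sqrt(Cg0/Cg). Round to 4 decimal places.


Ks = sqrt(Cg0 / Cg)
Ks = sqrt(7.09 / 2.43)
Ks = sqrt(2.9177)
Ks = 1.7081

1.7081


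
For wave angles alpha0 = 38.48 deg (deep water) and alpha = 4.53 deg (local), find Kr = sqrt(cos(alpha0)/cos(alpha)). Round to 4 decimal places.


Kr = sqrt(cos(alpha0) / cos(alpha))
cos(38.48) = 0.782825
cos(4.53) = 0.996876
Kr = sqrt(0.782825 / 0.996876)
Kr = sqrt(0.785279)
Kr = 0.8862

0.8862


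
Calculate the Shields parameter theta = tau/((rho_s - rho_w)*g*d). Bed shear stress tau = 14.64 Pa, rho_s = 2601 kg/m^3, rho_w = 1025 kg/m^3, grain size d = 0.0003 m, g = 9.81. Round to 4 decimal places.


theta = tau / ((rho_s - rho_w) * g * d)
rho_s - rho_w = 2601 - 1025 = 1576
Denominator = 1576 * 9.81 * 0.0003 = 4.638168
theta = 14.64 / 4.638168
theta = 3.1564

3.1564


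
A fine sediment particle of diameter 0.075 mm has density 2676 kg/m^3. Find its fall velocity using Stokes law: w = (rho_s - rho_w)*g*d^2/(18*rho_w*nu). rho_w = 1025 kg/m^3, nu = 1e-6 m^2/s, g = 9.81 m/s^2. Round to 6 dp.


w = (rho_s - rho_w) * g * d^2 / (18 * rho_w * nu)
d = 0.075 mm = 0.000075 m
rho_s - rho_w = 2676 - 1025 = 1651
Numerator = 1651 * 9.81 * (0.000075)^2 = 0.000091104244
Denominator = 18 * 1025 * 1e-6 = 0.018450
w = 0.004938 m/s

0.004938


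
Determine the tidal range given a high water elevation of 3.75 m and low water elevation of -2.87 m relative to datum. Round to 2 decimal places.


Tidal range = High water - Low water
Tidal range = 3.75 - (-2.87)
Tidal range = 6.62 m

6.62


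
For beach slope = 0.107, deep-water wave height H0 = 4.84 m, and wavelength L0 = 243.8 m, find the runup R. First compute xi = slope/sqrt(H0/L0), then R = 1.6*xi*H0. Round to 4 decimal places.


xi = slope / sqrt(H0/L0)
H0/L0 = 4.84/243.8 = 0.019852
sqrt(0.019852) = 0.140898
xi = 0.107 / 0.140898 = 0.759413
R = 1.6 * xi * H0 = 1.6 * 0.759413 * 4.84
R = 5.8809 m

5.8809


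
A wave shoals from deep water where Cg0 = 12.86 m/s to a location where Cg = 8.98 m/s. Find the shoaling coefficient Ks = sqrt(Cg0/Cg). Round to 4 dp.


Ks = sqrt(Cg0 / Cg)
Ks = sqrt(12.86 / 8.98)
Ks = sqrt(1.4321)
Ks = 1.1967

1.1967


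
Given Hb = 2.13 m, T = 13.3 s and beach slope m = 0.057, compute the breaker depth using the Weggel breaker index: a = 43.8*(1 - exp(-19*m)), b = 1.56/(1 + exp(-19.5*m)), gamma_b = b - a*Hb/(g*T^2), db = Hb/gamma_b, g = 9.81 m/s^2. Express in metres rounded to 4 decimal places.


a = 43.8 * (1 - exp(-19 * m))
exp(-19 * 0.057) = exp(-1.0830) = 0.338578
a = 43.8 * (1 - 0.338578) = 28.970272
b = 1.56 / (1 + exp(-19.5 * m))
exp(-19.5 * 0.057) = exp(-1.1115) = 0.329065
b = 1.56 / (1 + 0.329065) = 1.173757
Hb / (g * T^2) = 2.13 / (9.81 * 13.3^2) = 2.13 / 1735.2909 = 0.00122746
gamma_b = b - a * Hb/(g*T^2) = 1.173757 - 28.970272 * 0.00122746 = 1.138198
db = Hb / gamma_b = 2.13 / 1.138198
db = 1.8714 m

1.8714


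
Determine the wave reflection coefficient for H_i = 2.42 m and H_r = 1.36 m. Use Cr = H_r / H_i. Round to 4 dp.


Cr = H_r / H_i
Cr = 1.36 / 2.42
Cr = 0.5620

0.5620


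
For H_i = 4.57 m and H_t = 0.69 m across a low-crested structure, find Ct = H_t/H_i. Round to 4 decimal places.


Ct = H_t / H_i
Ct = 0.69 / 4.57
Ct = 0.1510

0.1510


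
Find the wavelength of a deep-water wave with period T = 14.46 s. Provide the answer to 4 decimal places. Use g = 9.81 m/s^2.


L0 = g * T^2 / (2 * pi)
L0 = 9.81 * 14.46^2 / (2 * pi)
L0 = 9.81 * 209.0916 / 6.28319
L0 = 2051.1886 / 6.28319
L0 = 326.4568 m

326.4568


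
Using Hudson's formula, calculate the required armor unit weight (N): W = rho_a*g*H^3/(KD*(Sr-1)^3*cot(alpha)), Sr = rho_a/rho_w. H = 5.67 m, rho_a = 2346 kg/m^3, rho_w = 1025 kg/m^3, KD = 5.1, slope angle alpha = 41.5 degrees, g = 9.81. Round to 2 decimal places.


Sr = rho_a / rho_w = 2346 / 1025 = 2.288780
(Sr - 1) = 1.288780
(Sr - 1)^3 = 2.140607
cot(41.5) = 1 / tan(41.5) = 1 / 0.884725 = 1.130294
Numerator = 2346 * 9.81 * 5.67^3 = 4195137.4226
Denominator = 5.1 * 2.140607 * 1.130294 = 12.339530
W = 4195137.4226 / 12.339530
W = 339975.47 N

339975.47


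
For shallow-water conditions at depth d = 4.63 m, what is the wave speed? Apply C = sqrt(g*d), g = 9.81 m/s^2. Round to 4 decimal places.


Using the shallow-water approximation:
C = sqrt(g * d) = sqrt(9.81 * 4.63)
C = sqrt(45.4203)
C = 6.7395 m/s

6.7395


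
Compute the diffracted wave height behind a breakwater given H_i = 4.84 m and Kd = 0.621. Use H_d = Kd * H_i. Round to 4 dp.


H_d = Kd * H_i
H_d = 0.621 * 4.84
H_d = 3.0056 m

3.0056


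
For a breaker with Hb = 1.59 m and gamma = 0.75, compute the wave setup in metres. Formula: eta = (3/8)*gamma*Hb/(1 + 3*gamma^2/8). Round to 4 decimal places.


eta = (3/8) * gamma * Hb / (1 + 3*gamma^2/8)
Numerator = (3/8) * 0.75 * 1.59 = 0.447188
Denominator = 1 + 3*0.75^2/8 = 1 + 0.210938 = 1.210938
eta = 0.447188 / 1.210938
eta = 0.3693 m

0.3693


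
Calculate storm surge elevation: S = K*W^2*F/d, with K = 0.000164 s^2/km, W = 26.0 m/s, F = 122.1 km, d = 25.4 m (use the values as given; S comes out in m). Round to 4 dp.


S = K * W^2 * F / d
W^2 = 26.0^2 = 676.00
S = 0.000164 * 676.00 * 122.1 / 25.4
Numerator = 0.000164 * 676.00 * 122.1 = 13.536494
S = 13.536494 / 25.4 = 0.5329 m

0.5329


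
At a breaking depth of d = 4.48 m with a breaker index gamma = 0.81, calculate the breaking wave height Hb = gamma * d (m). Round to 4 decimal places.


Hb = gamma * d
Hb = 0.81 * 4.48
Hb = 3.6288 m

3.6288


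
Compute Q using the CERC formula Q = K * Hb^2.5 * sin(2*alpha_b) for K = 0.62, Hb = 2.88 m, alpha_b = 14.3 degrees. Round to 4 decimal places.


Q = K * Hb^2.5 * sin(2 * alpha_b)
Hb^2.5 = 2.88^2.5 = 14.076064
sin(2 * 14.3) = sin(28.6) = 0.478692
Q = 0.62 * 14.076064 * 0.478692
Q = 4.1776 m^3/s

4.1776


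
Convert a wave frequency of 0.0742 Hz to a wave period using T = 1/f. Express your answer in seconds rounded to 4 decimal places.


T = 1 / f
T = 1 / 0.0742
T = 13.4771 s

13.4771


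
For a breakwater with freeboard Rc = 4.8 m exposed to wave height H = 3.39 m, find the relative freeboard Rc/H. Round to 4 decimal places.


Relative freeboard = Rc / H
= 4.8 / 3.39
= 1.4159

1.4159


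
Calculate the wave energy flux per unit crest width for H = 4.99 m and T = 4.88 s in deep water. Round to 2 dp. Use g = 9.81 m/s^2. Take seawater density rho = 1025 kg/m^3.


P = rho * g^2 * H^2 * T / (32 * pi)
P = 1025 * 9.81^2 * 4.99^2 * 4.88 / (32 * pi)
P = 1025 * 96.2361 * 24.9001 * 4.88 / 100.53096
P = 119229.29 W/m

119229.29


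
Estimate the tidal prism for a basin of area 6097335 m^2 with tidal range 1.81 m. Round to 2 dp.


Tidal prism = Area * Tidal range
P = 6097335 * 1.81
P = 11036176.35 m^3

11036176.35


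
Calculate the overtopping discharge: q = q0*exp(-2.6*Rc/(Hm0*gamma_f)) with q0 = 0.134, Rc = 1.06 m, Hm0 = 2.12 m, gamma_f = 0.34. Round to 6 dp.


q = q0 * exp(-2.6 * Rc / (Hm0 * gamma_f))
Exponent = -2.6 * 1.06 / (2.12 * 0.34)
= -2.6 * 1.06 / 0.7208
= -3.823529
exp(-3.823529) = 0.021851
q = 0.134 * 0.021851
q = 0.002928 m^3/s/m

0.002928


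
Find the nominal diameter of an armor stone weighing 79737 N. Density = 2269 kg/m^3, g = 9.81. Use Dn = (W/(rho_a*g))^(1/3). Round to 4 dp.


V = W / (rho_a * g)
V = 79737 / (2269 * 9.81)
V = 79737 / 22258.89
V = 3.582254 m^3
Dn = V^(1/3) = 3.582254^(1/3)
Dn = 1.5301 m

1.5301


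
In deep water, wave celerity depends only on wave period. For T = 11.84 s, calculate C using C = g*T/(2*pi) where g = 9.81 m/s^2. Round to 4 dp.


We use the deep-water celerity formula:
C = g * T / (2 * pi)
C = 9.81 * 11.84 / (2 * 3.14159...)
C = 116.150400 / 6.283185
C = 18.4859 m/s

18.4859


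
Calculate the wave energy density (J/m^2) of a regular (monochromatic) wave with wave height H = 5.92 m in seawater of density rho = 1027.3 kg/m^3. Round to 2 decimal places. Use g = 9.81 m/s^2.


E = (1/8) * rho * g * H^2
E = (1/8) * 1027.3 * 9.81 * 5.92^2
E = 0.125 * 1027.3 * 9.81 * 35.0464
E = 44148.88 J/m^2

44148.88


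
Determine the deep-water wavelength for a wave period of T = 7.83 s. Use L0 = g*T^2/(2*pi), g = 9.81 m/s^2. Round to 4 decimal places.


L0 = g * T^2 / (2 * pi)
L0 = 9.81 * 7.83^2 / (2 * pi)
L0 = 9.81 * 61.3089 / 6.28319
L0 = 601.4403 / 6.28319
L0 = 95.7222 m

95.7222


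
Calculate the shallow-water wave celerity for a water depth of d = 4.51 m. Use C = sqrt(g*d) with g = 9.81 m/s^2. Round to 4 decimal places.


Using the shallow-water approximation:
C = sqrt(g * d) = sqrt(9.81 * 4.51)
C = sqrt(44.2431)
C = 6.6515 m/s

6.6515


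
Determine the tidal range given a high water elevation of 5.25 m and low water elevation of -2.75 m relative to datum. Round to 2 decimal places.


Tidal range = High water - Low water
Tidal range = 5.25 - (-2.75)
Tidal range = 8.00 m

8.00


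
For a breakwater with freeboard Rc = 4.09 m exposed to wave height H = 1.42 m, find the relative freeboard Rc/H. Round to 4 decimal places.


Relative freeboard = Rc / H
= 4.09 / 1.42
= 2.8803

2.8803


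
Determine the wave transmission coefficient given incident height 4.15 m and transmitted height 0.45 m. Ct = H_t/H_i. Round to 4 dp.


Ct = H_t / H_i
Ct = 0.45 / 4.15
Ct = 0.1084

0.1084


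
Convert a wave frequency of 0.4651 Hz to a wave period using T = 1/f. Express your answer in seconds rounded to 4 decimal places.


T = 1 / f
T = 1 / 0.4651
T = 2.1501 s

2.1501


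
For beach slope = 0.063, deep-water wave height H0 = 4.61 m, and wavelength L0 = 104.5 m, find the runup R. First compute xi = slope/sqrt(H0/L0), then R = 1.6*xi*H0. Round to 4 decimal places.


xi = slope / sqrt(H0/L0)
H0/L0 = 4.61/104.5 = 0.044115
sqrt(0.044115) = 0.210035
xi = 0.063 / 0.210035 = 0.299950
R = 1.6 * xi * H0 = 1.6 * 0.299950 * 4.61
R = 2.2124 m

2.2124


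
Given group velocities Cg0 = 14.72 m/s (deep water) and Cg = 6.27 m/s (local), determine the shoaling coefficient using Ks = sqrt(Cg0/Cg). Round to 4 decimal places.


Ks = sqrt(Cg0 / Cg)
Ks = sqrt(14.72 / 6.27)
Ks = sqrt(2.3477)
Ks = 1.5322

1.5322


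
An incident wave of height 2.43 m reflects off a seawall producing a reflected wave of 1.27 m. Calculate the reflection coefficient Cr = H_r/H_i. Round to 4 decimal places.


Cr = H_r / H_i
Cr = 1.27 / 2.43
Cr = 0.5226

0.5226


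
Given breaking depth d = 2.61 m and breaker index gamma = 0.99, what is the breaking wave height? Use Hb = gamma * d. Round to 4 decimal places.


Hb = gamma * d
Hb = 0.99 * 2.61
Hb = 2.5839 m

2.5839


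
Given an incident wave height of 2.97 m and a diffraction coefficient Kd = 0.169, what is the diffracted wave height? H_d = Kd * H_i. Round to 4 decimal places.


H_d = Kd * H_i
H_d = 0.169 * 2.97
H_d = 0.5019 m

0.5019


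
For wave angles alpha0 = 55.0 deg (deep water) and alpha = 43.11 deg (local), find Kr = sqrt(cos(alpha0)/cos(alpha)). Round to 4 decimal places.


Kr = sqrt(cos(alpha0) / cos(alpha))
cos(55.0) = 0.573576
cos(43.11) = 0.730043
Kr = sqrt(0.573576 / 0.730043)
Kr = sqrt(0.785675)
Kr = 0.8864

0.8864


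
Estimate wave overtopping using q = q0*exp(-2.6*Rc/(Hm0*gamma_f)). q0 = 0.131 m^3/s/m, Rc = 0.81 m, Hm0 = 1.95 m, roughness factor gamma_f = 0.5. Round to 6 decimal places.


q = q0 * exp(-2.6 * Rc / (Hm0 * gamma_f))
Exponent = -2.6 * 0.81 / (1.95 * 0.5)
= -2.6 * 0.81 / 0.9750
= -2.160000
exp(-2.160000) = 0.115325
q = 0.131 * 0.115325
q = 0.015108 m^3/s/m

0.015108


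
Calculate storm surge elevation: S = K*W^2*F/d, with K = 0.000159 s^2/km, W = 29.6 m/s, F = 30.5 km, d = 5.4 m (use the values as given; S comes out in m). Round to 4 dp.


S = K * W^2 * F / d
W^2 = 29.6^2 = 876.16
S = 0.000159 * 876.16 * 30.5 / 5.4
Numerator = 0.000159 * 876.16 * 30.5 = 4.248938
S = 4.248938 / 5.4 = 0.7868 m

0.7868


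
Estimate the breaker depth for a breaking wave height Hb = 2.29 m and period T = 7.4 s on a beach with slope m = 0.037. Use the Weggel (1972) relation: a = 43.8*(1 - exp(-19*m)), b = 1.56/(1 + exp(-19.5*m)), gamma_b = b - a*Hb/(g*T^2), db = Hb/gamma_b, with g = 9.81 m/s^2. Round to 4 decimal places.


a = 43.8 * (1 - exp(-19 * m))
exp(-19 * 0.037) = exp(-0.7030) = 0.495098
a = 43.8 * (1 - 0.495098) = 22.114717
b = 1.56 / (1 + exp(-19.5 * m))
exp(-19.5 * 0.037) = exp(-0.7215) = 0.486023
b = 1.56 / (1 + 0.486023) = 1.049782
Hb / (g * T^2) = 2.29 / (9.81 * 7.4^2) = 2.29 / 537.1956 = 0.00426288
gamma_b = b - a * Hb/(g*T^2) = 1.049782 - 22.114717 * 0.00426288 = 0.955510
db = Hb / gamma_b = 2.29 / 0.955510
db = 2.3966 m

2.3966


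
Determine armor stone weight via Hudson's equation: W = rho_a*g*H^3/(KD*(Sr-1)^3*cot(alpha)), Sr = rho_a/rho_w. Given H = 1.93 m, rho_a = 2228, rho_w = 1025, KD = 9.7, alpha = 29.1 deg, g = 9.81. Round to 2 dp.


Sr = rho_a / rho_w = 2228 / 1025 = 2.173659
(Sr - 1) = 1.173659
(Sr - 1)^3 = 1.616685
cot(29.1) = 1 / tan(29.1) = 1 / 0.556593 = 1.796645
Numerator = 2228 * 9.81 * 1.93^3 = 157128.9184
Denominator = 9.7 * 1.616685 * 1.796645 = 28.174706
W = 157128.9184 / 28.174706
W = 5576.95 N

5576.95


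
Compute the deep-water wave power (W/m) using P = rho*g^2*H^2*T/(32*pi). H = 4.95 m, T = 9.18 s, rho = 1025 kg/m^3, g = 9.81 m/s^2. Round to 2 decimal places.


P = rho * g^2 * H^2 * T / (32 * pi)
P = 1025 * 9.81^2 * 4.95^2 * 9.18 / (32 * pi)
P = 1025 * 96.2361 * 24.5025 * 9.18 / 100.53096
P = 220706.49 W/m

220706.49


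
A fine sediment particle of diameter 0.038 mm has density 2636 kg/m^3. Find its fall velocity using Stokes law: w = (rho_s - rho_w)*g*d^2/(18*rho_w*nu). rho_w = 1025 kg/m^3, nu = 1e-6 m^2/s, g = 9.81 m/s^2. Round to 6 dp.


w = (rho_s - rho_w) * g * d^2 / (18 * rho_w * nu)
d = 0.038 mm = 0.000038 m
rho_s - rho_w = 2636 - 1025 = 1611
Numerator = 1611 * 9.81 * (0.000038)^2 = 0.000022820846
Denominator = 18 * 1025 * 1e-6 = 0.018450
w = 0.001237 m/s

0.001237


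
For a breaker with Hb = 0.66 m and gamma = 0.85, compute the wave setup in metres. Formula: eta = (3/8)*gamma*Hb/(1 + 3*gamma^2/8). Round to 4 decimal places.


eta = (3/8) * gamma * Hb / (1 + 3*gamma^2/8)
Numerator = (3/8) * 0.85 * 0.66 = 0.210375
Denominator = 1 + 3*0.85^2/8 = 1 + 0.270938 = 1.270938
eta = 0.210375 / 1.270938
eta = 0.1655 m

0.1655


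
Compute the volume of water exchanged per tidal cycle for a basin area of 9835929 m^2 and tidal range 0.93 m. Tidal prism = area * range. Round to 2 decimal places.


Tidal prism = Area * Tidal range
P = 9835929 * 0.93
P = 9147413.97 m^3

9147413.97


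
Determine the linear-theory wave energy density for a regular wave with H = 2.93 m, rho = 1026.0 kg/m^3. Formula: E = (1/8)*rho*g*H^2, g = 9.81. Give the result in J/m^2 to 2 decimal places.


E = (1/8) * rho * g * H^2
E = (1/8) * 1026.0 * 9.81 * 2.93^2
E = 0.125 * 1026.0 * 9.81 * 8.5849
E = 10800.94 J/m^2

10800.94


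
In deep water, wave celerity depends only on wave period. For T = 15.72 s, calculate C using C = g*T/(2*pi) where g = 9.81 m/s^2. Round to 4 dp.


We use the deep-water celerity formula:
C = g * T / (2 * pi)
C = 9.81 * 15.72 / (2 * 3.14159...)
C = 154.213200 / 6.283185
C = 24.5438 m/s

24.5438


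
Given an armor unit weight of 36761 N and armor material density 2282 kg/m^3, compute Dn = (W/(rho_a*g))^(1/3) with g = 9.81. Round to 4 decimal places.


V = W / (rho_a * g)
V = 36761 / (2282 * 9.81)
V = 36761 / 22386.42
V = 1.642112 m^3
Dn = V^(1/3) = 1.642112^(1/3)
Dn = 1.1798 m

1.1798


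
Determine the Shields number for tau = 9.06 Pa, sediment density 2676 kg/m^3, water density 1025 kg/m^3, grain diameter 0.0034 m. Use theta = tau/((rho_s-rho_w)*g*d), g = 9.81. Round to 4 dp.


theta = tau / ((rho_s - rho_w) * g * d)
rho_s - rho_w = 2676 - 1025 = 1651
Denominator = 1651 * 9.81 * 0.0034 = 55.067454
theta = 9.06 / 55.067454
theta = 0.1645

0.1645


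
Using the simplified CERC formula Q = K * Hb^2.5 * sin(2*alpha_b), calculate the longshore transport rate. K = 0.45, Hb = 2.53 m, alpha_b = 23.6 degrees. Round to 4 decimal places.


Q = K * Hb^2.5 * sin(2 * alpha_b)
Hb^2.5 = 2.53^2.5 = 10.181255
sin(2 * 23.6) = sin(47.2) = 0.733730
Q = 0.45 * 10.181255 * 0.733730
Q = 3.3616 m^3/s

3.3616


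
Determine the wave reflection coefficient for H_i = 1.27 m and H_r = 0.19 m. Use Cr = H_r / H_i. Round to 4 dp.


Cr = H_r / H_i
Cr = 0.19 / 1.27
Cr = 0.1496

0.1496


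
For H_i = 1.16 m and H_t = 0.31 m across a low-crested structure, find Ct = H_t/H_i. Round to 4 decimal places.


Ct = H_t / H_i
Ct = 0.31 / 1.16
Ct = 0.2672

0.2672


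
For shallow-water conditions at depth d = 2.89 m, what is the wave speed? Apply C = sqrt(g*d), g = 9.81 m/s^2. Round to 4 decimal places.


Using the shallow-water approximation:
C = sqrt(g * d) = sqrt(9.81 * 2.89)
C = sqrt(28.3509)
C = 5.3246 m/s

5.3246


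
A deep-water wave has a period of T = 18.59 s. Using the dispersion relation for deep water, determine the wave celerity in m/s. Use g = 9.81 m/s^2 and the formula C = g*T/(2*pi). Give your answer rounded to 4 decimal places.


We use the deep-water celerity formula:
C = g * T / (2 * pi)
C = 9.81 * 18.59 / (2 * 3.14159...)
C = 182.367900 / 6.283185
C = 29.0248 m/s

29.0248


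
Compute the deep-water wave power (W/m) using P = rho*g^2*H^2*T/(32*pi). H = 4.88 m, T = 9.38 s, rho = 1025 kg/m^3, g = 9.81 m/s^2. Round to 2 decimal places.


P = rho * g^2 * H^2 * T / (32 * pi)
P = 1025 * 9.81^2 * 4.88^2 * 9.38 / (32 * pi)
P = 1025 * 96.2361 * 23.8144 * 9.38 / 100.53096
P = 219181.81 W/m

219181.81


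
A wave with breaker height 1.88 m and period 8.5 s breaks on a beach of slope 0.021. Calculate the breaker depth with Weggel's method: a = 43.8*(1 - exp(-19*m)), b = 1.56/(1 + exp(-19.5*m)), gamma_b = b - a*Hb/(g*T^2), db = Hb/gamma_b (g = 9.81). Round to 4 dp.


a = 43.8 * (1 - exp(-19 * m))
exp(-19 * 0.021) = exp(-0.3990) = 0.670991
a = 43.8 * (1 - 0.670991) = 14.410607
b = 1.56 / (1 + exp(-19.5 * m))
exp(-19.5 * 0.021) = exp(-0.4095) = 0.663982
b = 1.56 / (1 + 0.663982) = 0.937510
Hb / (g * T^2) = 1.88 / (9.81 * 8.5^2) = 1.88 / 708.7725 = 0.00265247
gamma_b = b - a * Hb/(g*T^2) = 0.937510 - 14.410607 * 0.00265247 = 0.899286
db = Hb / gamma_b = 1.88 / 0.899286
db = 2.0905 m

2.0905


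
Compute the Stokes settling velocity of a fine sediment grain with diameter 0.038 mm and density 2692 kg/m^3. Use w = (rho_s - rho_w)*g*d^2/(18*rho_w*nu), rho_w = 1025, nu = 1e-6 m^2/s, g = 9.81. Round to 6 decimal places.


w = (rho_s - rho_w) * g * d^2 / (18 * rho_w * nu)
d = 0.038 mm = 0.000038 m
rho_s - rho_w = 2692 - 1025 = 1667
Numerator = 1667 * 9.81 * (0.000038)^2 = 0.000023614122
Denominator = 18 * 1025 * 1e-6 = 0.018450
w = 0.001280 m/s

0.001280


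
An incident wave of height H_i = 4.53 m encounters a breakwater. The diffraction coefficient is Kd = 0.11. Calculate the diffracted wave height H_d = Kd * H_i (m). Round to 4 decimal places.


H_d = Kd * H_i
H_d = 0.11 * 4.53
H_d = 0.4983 m

0.4983


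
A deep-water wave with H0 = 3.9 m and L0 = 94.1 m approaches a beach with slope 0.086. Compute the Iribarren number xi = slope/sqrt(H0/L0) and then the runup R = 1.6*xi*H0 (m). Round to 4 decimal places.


xi = slope / sqrt(H0/L0)
H0/L0 = 3.9/94.1 = 0.041445
sqrt(0.041445) = 0.203581
xi = 0.086 / 0.203581 = 0.422436
R = 1.6 * xi * H0 = 1.6 * 0.422436 * 3.9
R = 2.6360 m

2.6360


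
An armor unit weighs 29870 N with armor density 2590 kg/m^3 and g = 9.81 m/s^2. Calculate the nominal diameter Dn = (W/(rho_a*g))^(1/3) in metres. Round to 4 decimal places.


V = W / (rho_a * g)
V = 29870 / (2590 * 9.81)
V = 29870 / 25407.90
V = 1.175619 m^3
Dn = V^(1/3) = 1.175619^(1/3)
Dn = 1.0554 m

1.0554


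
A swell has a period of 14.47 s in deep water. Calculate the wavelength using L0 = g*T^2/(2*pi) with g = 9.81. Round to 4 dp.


L0 = g * T^2 / (2 * pi)
L0 = 9.81 * 14.47^2 / (2 * pi)
L0 = 9.81 * 209.3809 / 6.28319
L0 = 2054.0266 / 6.28319
L0 = 326.9085 m

326.9085


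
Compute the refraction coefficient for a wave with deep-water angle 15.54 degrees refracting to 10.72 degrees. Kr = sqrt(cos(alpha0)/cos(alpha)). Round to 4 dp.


Kr = sqrt(cos(alpha0) / cos(alpha))
cos(15.54) = 0.963444
cos(10.72) = 0.982548
Kr = sqrt(0.963444 / 0.982548)
Kr = sqrt(0.980556)
Kr = 0.9902

0.9902


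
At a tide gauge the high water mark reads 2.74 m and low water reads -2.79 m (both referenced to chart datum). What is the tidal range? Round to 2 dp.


Tidal range = High water - Low water
Tidal range = 2.74 - (-2.79)
Tidal range = 5.53 m

5.53


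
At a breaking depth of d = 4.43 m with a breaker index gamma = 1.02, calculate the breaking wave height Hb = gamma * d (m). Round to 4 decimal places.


Hb = gamma * d
Hb = 1.02 * 4.43
Hb = 4.5186 m

4.5186


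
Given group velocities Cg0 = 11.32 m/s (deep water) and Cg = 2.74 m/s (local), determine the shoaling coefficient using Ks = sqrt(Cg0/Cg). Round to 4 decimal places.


Ks = sqrt(Cg0 / Cg)
Ks = sqrt(11.32 / 2.74)
Ks = sqrt(4.1314)
Ks = 2.0326

2.0326


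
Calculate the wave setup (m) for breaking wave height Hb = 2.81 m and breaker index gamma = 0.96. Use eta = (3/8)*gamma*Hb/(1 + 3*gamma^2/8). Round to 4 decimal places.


eta = (3/8) * gamma * Hb / (1 + 3*gamma^2/8)
Numerator = (3/8) * 0.96 * 2.81 = 1.011600
Denominator = 1 + 3*0.96^2/8 = 1 + 0.345600 = 1.345600
eta = 1.011600 / 1.345600
eta = 0.7518 m

0.7518


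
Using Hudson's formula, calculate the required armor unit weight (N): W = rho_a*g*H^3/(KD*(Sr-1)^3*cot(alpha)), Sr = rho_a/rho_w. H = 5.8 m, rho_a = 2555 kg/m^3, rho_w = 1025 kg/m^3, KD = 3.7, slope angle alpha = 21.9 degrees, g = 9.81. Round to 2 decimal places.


Sr = rho_a / rho_w = 2555 / 1025 = 2.492683
(Sr - 1) = 1.492683
(Sr - 1)^3 = 3.325850
cot(21.9) = 1 / tan(21.9) = 1 / 0.401997 = 2.487578
Numerator = 2555 * 9.81 * 5.8^3 = 4890394.4796
Denominator = 3.7 * 3.325850 * 2.487578 = 30.611256
W = 4890394.4796 / 30.611256
W = 159758.05 N

159758.05


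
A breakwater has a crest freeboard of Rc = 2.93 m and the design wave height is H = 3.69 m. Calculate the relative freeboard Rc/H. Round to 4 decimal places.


Relative freeboard = Rc / H
= 2.93 / 3.69
= 0.7940

0.7940


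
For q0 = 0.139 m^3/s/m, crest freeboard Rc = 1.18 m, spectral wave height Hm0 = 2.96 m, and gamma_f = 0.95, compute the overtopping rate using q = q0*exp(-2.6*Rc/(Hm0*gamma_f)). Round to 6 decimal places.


q = q0 * exp(-2.6 * Rc / (Hm0 * gamma_f))
Exponent = -2.6 * 1.18 / (2.96 * 0.95)
= -2.6 * 1.18 / 2.8120
= -1.091038
exp(-1.091038) = 0.335868
q = 0.139 * 0.335868
q = 0.046686 m^3/s/m

0.046686


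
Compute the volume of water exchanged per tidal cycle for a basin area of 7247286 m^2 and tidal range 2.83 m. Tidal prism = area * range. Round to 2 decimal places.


Tidal prism = Area * Tidal range
P = 7247286 * 2.83
P = 20509819.38 m^3

20509819.38


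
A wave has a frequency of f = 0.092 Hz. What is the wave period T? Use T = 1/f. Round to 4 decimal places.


T = 1 / f
T = 1 / 0.092
T = 10.8696 s

10.8696


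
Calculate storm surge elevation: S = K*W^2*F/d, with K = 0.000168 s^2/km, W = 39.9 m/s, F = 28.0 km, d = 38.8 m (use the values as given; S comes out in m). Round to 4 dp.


S = K * W^2 * F / d
W^2 = 39.9^2 = 1592.01
S = 0.000168 * 1592.01 * 28.0 / 38.8
Numerator = 0.000168 * 1592.01 * 28.0 = 7.488815
S = 7.488815 / 38.8 = 0.1930 m

0.1930


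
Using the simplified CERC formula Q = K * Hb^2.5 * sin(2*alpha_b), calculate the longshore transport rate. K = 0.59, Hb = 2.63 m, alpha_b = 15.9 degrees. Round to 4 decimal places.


Q = K * Hb^2.5 * sin(2 * alpha_b)
Hb^2.5 = 2.63^2.5 = 11.217327
sin(2 * 15.9) = sin(31.8) = 0.526956
Q = 0.59 * 11.217327 * 0.526956
Q = 3.4875 m^3/s

3.4875


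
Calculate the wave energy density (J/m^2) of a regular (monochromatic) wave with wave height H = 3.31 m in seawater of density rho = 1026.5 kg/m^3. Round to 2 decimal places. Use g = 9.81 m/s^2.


E = (1/8) * rho * g * H^2
E = (1/8) * 1026.5 * 9.81 * 3.31^2
E = 0.125 * 1026.5 * 9.81 * 10.9561
E = 13790.94 J/m^2

13790.94


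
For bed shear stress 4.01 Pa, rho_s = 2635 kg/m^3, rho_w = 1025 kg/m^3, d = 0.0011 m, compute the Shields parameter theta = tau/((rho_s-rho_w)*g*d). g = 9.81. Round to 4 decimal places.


theta = tau / ((rho_s - rho_w) * g * d)
rho_s - rho_w = 2635 - 1025 = 1610
Denominator = 1610 * 9.81 * 0.0011 = 17.373510
theta = 4.01 / 17.373510
theta = 0.2308

0.2308


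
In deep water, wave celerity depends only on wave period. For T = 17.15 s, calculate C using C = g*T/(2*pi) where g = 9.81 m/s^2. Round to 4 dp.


We use the deep-water celerity formula:
C = g * T / (2 * pi)
C = 9.81 * 17.15 / (2 * 3.14159...)
C = 168.241500 / 6.283185
C = 26.7765 m/s

26.7765


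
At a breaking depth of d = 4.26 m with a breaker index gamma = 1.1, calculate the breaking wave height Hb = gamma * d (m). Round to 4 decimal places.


Hb = gamma * d
Hb = 1.1 * 4.26
Hb = 4.6860 m

4.6860


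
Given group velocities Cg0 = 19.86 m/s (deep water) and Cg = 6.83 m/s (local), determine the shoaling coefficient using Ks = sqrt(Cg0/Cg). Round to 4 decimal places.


Ks = sqrt(Cg0 / Cg)
Ks = sqrt(19.86 / 6.83)
Ks = sqrt(2.9078)
Ks = 1.7052

1.7052


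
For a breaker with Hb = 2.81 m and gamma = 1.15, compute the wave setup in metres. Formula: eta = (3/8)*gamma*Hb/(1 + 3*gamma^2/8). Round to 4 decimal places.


eta = (3/8) * gamma * Hb / (1 + 3*gamma^2/8)
Numerator = (3/8) * 1.15 * 2.81 = 1.211812
Denominator = 1 + 3*1.15^2/8 = 1 + 0.495938 = 1.495938
eta = 1.211812 / 1.495938
eta = 0.8101 m

0.8101


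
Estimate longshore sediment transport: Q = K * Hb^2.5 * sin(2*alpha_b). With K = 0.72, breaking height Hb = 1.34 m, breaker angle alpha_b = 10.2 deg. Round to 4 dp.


Q = K * Hb^2.5 * sin(2 * alpha_b)
Hb^2.5 = 1.34^2.5 = 2.078557
sin(2 * 10.2) = sin(20.4) = 0.348572
Q = 0.72 * 2.078557 * 0.348572
Q = 0.5217 m^3/s

0.5217


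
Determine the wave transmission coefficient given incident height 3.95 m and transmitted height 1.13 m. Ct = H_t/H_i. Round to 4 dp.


Ct = H_t / H_i
Ct = 1.13 / 3.95
Ct = 0.2861

0.2861


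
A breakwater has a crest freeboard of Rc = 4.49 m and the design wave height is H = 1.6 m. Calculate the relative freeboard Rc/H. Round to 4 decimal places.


Relative freeboard = Rc / H
= 4.49 / 1.6
= 2.8063

2.8063


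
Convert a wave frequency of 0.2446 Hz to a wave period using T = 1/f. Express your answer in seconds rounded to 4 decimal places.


T = 1 / f
T = 1 / 0.2446
T = 4.0883 s

4.0883


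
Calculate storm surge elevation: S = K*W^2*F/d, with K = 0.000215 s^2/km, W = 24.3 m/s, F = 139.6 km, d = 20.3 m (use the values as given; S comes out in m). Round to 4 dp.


S = K * W^2 * F / d
W^2 = 24.3^2 = 590.49
S = 0.000215 * 590.49 * 139.6 / 20.3
Numerator = 0.000215 * 590.49 * 139.6 = 17.722967
S = 17.722967 / 20.3 = 0.8731 m

0.8731


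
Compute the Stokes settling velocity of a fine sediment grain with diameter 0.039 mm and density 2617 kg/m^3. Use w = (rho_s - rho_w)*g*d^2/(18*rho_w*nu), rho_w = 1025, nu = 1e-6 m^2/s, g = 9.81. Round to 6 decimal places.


w = (rho_s - rho_w) * g * d^2 / (18 * rho_w * nu)
d = 0.039 mm = 0.000039 m
rho_s - rho_w = 2617 - 1025 = 1592
Numerator = 1592 * 9.81 * (0.000039)^2 = 0.000023754248
Denominator = 18 * 1025 * 1e-6 = 0.018450
w = 0.001287 m/s

0.001287


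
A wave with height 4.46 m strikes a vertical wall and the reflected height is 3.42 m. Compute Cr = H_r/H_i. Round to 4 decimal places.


Cr = H_r / H_i
Cr = 3.42 / 4.46
Cr = 0.7668

0.7668


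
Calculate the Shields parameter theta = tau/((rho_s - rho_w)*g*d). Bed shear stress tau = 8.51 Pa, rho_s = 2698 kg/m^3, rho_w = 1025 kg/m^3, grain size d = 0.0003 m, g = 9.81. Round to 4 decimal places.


theta = tau / ((rho_s - rho_w) * g * d)
rho_s - rho_w = 2698 - 1025 = 1673
Denominator = 1673 * 9.81 * 0.0003 = 4.923639
theta = 8.51 / 4.923639
theta = 1.7284

1.7284


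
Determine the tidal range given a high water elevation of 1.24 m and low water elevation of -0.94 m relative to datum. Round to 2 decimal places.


Tidal range = High water - Low water
Tidal range = 1.24 - (-0.94)
Tidal range = 2.18 m

2.18


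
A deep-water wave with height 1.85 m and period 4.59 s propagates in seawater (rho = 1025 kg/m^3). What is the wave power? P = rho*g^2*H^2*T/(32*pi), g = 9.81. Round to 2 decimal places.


P = rho * g^2 * H^2 * T / (32 * pi)
P = 1025 * 9.81^2 * 1.85^2 * 4.59 / (32 * pi)
P = 1025 * 96.2361 * 3.4225 * 4.59 / 100.53096
P = 15414.10 W/m

15414.10


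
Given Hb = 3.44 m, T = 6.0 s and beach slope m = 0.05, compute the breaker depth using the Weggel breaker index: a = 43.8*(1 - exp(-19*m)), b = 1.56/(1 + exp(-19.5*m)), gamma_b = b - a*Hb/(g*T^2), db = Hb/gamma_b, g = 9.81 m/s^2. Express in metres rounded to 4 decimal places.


a = 43.8 * (1 - exp(-19 * m))
exp(-19 * 0.05) = exp(-0.9500) = 0.386741
a = 43.8 * (1 - 0.386741) = 26.860743
b = 1.56 / (1 + exp(-19.5 * m))
exp(-19.5 * 0.05) = exp(-0.9750) = 0.377192
b = 1.56 / (1 + 0.377192) = 1.132739
Hb / (g * T^2) = 3.44 / (9.81 * 6.0^2) = 3.44 / 353.1600 = 0.00974063
gamma_b = b - a * Hb/(g*T^2) = 1.132739 - 26.860743 * 0.00974063 = 0.871099
db = Hb / gamma_b = 3.44 / 0.871099
db = 3.9490 m

3.9490


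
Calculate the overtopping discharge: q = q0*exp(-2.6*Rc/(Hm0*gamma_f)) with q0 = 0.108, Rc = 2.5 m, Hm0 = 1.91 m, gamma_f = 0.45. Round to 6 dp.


q = q0 * exp(-2.6 * Rc / (Hm0 * gamma_f))
Exponent = -2.6 * 2.5 / (1.91 * 0.45)
= -2.6 * 2.5 / 0.8595
= -7.562536
exp(-7.562536) = 0.000520
q = 0.108 * 0.000520
q = 0.000056 m^3/s/m

0.000056


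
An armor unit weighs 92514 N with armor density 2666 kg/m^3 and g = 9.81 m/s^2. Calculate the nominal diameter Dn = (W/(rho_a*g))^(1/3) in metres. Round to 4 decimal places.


V = W / (rho_a * g)
V = 92514 / (2666 * 9.81)
V = 92514 / 26153.46
V = 3.537352 m^3
Dn = V^(1/3) = 3.537352^(1/3)
Dn = 1.5237 m

1.5237


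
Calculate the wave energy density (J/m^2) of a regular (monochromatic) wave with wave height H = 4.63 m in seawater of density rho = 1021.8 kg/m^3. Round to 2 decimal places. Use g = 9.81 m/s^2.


E = (1/8) * rho * g * H^2
E = (1/8) * 1021.8 * 9.81 * 4.63^2
E = 0.125 * 1021.8 * 9.81 * 21.4369
E = 26860.06 J/m^2

26860.06


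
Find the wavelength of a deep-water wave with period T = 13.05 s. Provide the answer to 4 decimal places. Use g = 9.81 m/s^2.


L0 = g * T^2 / (2 * pi)
L0 = 9.81 * 13.05^2 / (2 * pi)
L0 = 9.81 * 170.3025 / 6.28319
L0 = 1670.6675 / 6.28319
L0 = 265.8950 m

265.8950


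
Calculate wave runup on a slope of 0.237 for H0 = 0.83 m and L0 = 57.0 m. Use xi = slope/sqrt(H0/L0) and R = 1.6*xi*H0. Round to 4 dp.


xi = slope / sqrt(H0/L0)
H0/L0 = 0.83/57.0 = 0.014561
sqrt(0.014561) = 0.120671
xi = 0.237 / 0.120671 = 1.964024
R = 1.6 * xi * H0 = 1.6 * 1.964024 * 0.83
R = 2.6082 m

2.6082


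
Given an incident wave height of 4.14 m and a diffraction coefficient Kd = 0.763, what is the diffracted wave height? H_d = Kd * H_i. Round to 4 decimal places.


H_d = Kd * H_i
H_d = 0.763 * 4.14
H_d = 3.1588 m

3.1588


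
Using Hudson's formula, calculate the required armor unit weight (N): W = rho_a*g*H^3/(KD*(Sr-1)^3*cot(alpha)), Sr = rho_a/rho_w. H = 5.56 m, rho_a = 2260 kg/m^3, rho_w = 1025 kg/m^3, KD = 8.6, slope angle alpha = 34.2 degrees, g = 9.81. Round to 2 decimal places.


Sr = rho_a / rho_w = 2260 / 1025 = 2.204878
(Sr - 1) = 1.204878
(Sr - 1)^3 = 1.749159
cot(34.2) = 1 / tan(34.2) = 1 / 0.679599 = 1.471455
Numerator = 2260 * 9.81 * 5.56^3 = 3810674.2145
Denominator = 8.6 * 1.749159 * 1.471455 = 22.134759
W = 3810674.2145 / 22.134759
W = 172157.92 N

172157.92


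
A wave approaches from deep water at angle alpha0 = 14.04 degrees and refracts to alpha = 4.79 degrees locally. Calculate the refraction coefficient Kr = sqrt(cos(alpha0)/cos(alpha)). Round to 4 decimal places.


Kr = sqrt(cos(alpha0) / cos(alpha))
cos(14.04) = 0.970127
cos(4.79) = 0.996507
Kr = sqrt(0.970127 / 0.996507)
Kr = sqrt(0.973527)
Kr = 0.9867

0.9867


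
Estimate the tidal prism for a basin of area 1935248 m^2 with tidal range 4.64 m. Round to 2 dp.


Tidal prism = Area * Tidal range
P = 1935248 * 4.64
P = 8979550.72 m^3

8979550.72
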